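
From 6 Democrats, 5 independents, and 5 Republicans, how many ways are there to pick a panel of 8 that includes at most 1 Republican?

Split by how many Republicans are chosen (0 through 1).
Sum: C(5,0)·C(11,8) + C(5,1)·C(11,7) = 165 + 1650 = 1815.

1815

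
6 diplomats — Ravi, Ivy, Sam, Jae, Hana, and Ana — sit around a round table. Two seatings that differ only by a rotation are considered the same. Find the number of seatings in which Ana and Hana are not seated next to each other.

Without the restriction there are (5)! = 120 seatings.
Those with Ana next to Hana: fuse the pair into one unit and seat 5 units around a circle — 2·(4)! = 48.
Subtracting, 120 − 48 = 72.

72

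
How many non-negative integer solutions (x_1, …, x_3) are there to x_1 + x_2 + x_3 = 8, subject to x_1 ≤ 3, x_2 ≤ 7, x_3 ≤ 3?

15

Ignoring the caps, the number of non-negative solutions to x_1+…+x_3 = 8 is C(10,2) = 45.
Subtract solutions that violate a single cap (substitute x_i' = x_i − (cap_i+1)): x_1 ≥ 4 gives C(6,2) = 15; x_2 ≥ 8 gives C(2,2) = 1; x_3 ≥ 4 gives C(6,2) = 15. Together 31.
Add back pairs where two caps are both exceeded: 0 + 1 + 0 = 1.
By inclusion–exclusion the count is 45 − 31 + 1 = 15.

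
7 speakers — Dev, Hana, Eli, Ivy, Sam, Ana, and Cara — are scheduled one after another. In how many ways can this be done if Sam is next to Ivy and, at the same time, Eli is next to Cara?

480

Treat {Sam,Ivy} as one block (2 orders) and {Eli,Cara} as another (2 orders).
That leaves 5 units to arrange: 2 × 2 × 5! = 4 × 120 = 480.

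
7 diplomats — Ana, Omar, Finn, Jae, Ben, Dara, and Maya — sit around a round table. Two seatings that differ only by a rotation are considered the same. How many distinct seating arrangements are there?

720

Fix one person's seat to break rotational symmetry; the remaining 6 people can be arranged in (6)! = 720 ways.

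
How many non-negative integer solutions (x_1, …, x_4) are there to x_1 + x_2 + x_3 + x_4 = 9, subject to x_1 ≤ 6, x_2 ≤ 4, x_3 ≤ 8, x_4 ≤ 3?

119

By stars and bars, unrestricted non-negative solutions to x_1+…+x_4 = 9 number C(9+3,3) = 220.
Subtract solutions that violate a single cap (substitute x_i' = x_i − (cap_i+1)): x_1 ≥ 7 gives C(5,3) = 10; x_2 ≥ 5 gives C(7,3) = 35; x_3 ≥ 9 gives C(3,3) = 1; x_4 ≥ 4 gives C(8,3) = 56. Together 102.
Add back pairs where two caps are both exceeded: 0 + 0 + 0 + 0 + 1 + 0 = 1.
By inclusion–exclusion the count is 220 − 102 + 1 = 119.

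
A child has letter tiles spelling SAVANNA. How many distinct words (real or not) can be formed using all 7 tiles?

420

SAVANNA has 7 letters with A appearing 3 times and N appearing twice.
Dividing 7! = 5040 by 3!·2! = 12 for the repeated letters gives 420.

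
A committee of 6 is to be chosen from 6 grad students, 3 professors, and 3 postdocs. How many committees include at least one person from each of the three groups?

Total 6-person selections from all 12: C(12,6) = 924.
Selections missing a whole group: no grad students → C(6,6) = 1; no professors → C(9,6) = 84; no postdocs → C(9,6) = 84.
Add back selections omitting two groups (i.e. drawn from a single group): C(6,6) + C(3,6) + C(3,6) = 1.
By inclusion–exclusion: 924 − 169 + 1 = 756.

756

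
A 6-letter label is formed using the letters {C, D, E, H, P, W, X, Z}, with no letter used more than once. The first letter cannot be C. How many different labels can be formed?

The first letter has 8−1 = 7 choices (anything except C).
The remaining 5 letters are filled from the other 7 symbols without repetition: 7 × 6 × 5 × 4 × 3 = 2520.
Total: 7 × 2520 = 17640.

17640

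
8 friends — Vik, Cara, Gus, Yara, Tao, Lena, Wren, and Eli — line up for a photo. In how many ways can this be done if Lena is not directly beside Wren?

Of the 8! = 40320 arrangements, those with Lena and Wren adjacent number 2 × 7! = 10080 (treat the pair as a block with 2 internal orders).
So 40320 − 10080 = 30240 arrangements keep them apart.

30240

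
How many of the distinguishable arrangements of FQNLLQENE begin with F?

2520

With the first slot taken by F, it remains to arrange the other 8 letters (QNLLQENE).
Those 8 letters have E appearing twice, L appearing twice, N appearing twice, and Q appearing twice, giving (8)!/(2!·2!·2!·2!) = 2520.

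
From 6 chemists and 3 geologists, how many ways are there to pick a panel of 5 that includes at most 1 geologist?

51

Split by how many geologists are chosen (0 through 1).
Sum: C(3,0)·C(6,5) + C(3,1)·C(6,4) = 6 + 45 = 51.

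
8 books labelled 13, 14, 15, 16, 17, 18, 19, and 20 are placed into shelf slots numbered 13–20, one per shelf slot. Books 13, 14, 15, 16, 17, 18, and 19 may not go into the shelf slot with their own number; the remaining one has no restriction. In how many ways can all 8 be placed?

16687

Let Aᵢ (for 13 ≤ i ≤ 19) be the placements that put book i in its forbidden shelf slot. Any j of these fix j positions, leaving (8−j)! ways to fill the rest, and there are C(7,j) ways to pick which j.
By inclusion–exclusion, the number of valid placements is Σ_{j=0}^{7} (−1)^j C(7,j)·(8−j)!.
Computing: 40320 − 35280 + 15120 − 4200 + 840 − 126 + 14 − 1 = 16687.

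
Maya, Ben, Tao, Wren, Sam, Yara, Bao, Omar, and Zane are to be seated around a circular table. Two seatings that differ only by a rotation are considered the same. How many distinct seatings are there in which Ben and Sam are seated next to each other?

Glue Ben and Sam into a block (2 internal orders). Seating 8 units around a circle gives (7)! arrangements.
So 2 × (7)! = 2 × 5040 = 10080.

10080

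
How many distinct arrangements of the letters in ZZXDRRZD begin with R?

420

Fix R in the first position and arrange the remaining 7 letters.
Those 7 letters have D appearing twice and Z appearing 3 times, giving (7)!/(3!·2!) = 420.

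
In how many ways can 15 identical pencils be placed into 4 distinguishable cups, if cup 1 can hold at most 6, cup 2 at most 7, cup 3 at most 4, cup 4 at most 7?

167

By stars and bars, unrestricted non-negative solutions to x_1+…+x_4 = 15 number C(15+3,3) = 816.
Subtract solutions that violate a single cap (substitute x_i' = x_i − (cap_i+1)): x_1 ≥ 7 gives C(11,3) = 165; x_2 ≥ 8 gives C(10,3) = 120; x_3 ≥ 5 gives C(13,3) = 286; x_4 ≥ 8 gives C(10,3) = 120. Together 691.
Add back pairs where two caps are both exceeded: 1 + 20 + 1 + 10 + 0 + 10 = 42.
By inclusion–exclusion the count is 816 − 691 + 42 = 167.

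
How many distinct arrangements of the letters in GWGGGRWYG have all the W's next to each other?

Treat the 2 copies of W as a single block. The multiset to arrange is then {WW, G, G, G, G, G, R, Y}, 8 items in all.
That gives (8)!/(5!) = 336 arrangements.

336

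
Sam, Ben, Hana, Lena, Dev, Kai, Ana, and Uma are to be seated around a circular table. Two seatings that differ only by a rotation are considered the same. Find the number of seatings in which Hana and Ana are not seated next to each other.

3600

Without the restriction there are (7)! = 5040 seatings.
Those with Hana next to Ana: fuse the pair into one unit and seat 7 units around a circle — 2·(6)! = 1440.
Subtracting, 5040 − 1440 = 3600.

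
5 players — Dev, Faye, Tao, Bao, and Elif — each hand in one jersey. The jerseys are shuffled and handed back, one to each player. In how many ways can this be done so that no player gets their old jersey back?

44

Let Aᵢ be the assignments in which player i gets their old jersey. We want the size of the complement of A₁∪…∪A_5.
By inclusion–exclusion this is Σ_{j=0}^{5} (−1)^j C(5,j)·(5−j)!.
Computing: 120 − 120 + 60 − 20 + 5 − 1 = 44.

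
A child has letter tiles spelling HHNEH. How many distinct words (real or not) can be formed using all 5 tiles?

The 5 letters of HHNEH have repeats: H appearing 3 times.
The number of distinct arrangements is 5!/(3!) = 120/6 = 20.

20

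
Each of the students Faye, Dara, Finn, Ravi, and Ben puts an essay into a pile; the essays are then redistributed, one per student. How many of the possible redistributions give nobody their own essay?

44

Count assignments avoiding every fixed point. For any j of the 5 students fixed to their own essay, the other 5−j can be arranged in (5−j)! ways.
By inclusion–exclusion this is Σ_{j=0}^{5} (−1)^j C(5,j)·(5−j)!.
Computing: 120 − 120 + 60 − 20 + 5 − 1 = 44.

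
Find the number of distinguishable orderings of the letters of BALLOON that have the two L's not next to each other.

Total arrangements of BALLOON: 7!/(2!·2!) = 1260.
Arrangements with the L's together: treat LL as one letter, giving (6)!/(2!) = 360.
Hence 1260 − 360 = 900.

900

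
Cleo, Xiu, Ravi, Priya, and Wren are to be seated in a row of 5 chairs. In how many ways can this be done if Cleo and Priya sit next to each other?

Glue Cleo and Priya into one block (2 internal orders), leaving 4 units to arrange in a row.
That gives 2 × 4! = 2 × 24 = 48.

48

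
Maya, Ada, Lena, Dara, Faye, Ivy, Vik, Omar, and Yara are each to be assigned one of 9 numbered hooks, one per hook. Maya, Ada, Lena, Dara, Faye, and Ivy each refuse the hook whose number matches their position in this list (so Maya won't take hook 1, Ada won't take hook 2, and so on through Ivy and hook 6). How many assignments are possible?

Let Aᵢ (for 1 ≤ i ≤ 6) be the placements that put person i in their forbidden hook. Any j of these fix j positions, leaving (9−j)! ways to fill the rest, and there are C(6,j) ways to pick which j.
By inclusion–exclusion, the number of valid placements is Σ_{j=0}^{6} (−1)^j C(6,j)·(9−j)!.
Computing: 362880 − 241920 + 75600 − 14400 + 1800 − 144 + 6 = 183822.

183822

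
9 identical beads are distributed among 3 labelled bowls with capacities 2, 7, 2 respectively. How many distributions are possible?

By stars and bars, unrestricted non-negative solutions to x_1+…+x_3 = 9 number C(9+2,2) = 55.
Subtract solutions that violate a single cap (substitute x_i' = x_i − (cap_i+1)): x_1 ≥ 3 gives C(8,2) = 28; x_2 ≥ 8 gives C(3,2) = 3; x_3 ≥ 3 gives C(8,2) = 28. Together 59.
Add back pairs where two caps are both exceeded: 0 + 10 + 0 = 10.
By inclusion–exclusion the count is 55 − 59 + 10 = 6.

6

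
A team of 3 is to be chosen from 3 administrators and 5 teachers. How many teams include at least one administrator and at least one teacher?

45

Unrestricted: C(8,3) = 56 ways to pick any 3 of the 8.
Subtract selections that omit an entire group: no administrators → C(5,3) = 10; no teachers → C(3,3) = 1.
Both groups omitted at once is impossible, so 56 − 11 = 45.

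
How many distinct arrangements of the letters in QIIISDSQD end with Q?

1680

With the last slot taken by Q, it remains to arrange the other 8 letters (IIISDSQD).
Those 8 letters have D appearing twice, I appearing 3 times, and S appearing twice, giving (8)!/(3!·2!·2!) = 1680.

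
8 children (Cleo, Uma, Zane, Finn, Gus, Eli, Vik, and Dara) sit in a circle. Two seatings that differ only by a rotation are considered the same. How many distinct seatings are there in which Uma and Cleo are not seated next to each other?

3600

Without the restriction there are (7)! = 5040 seatings.
Those with Uma next to Cleo: fuse the pair into one unit and seat 7 units around a circle — 2·(6)! = 1440.
Subtracting, 5040 − 1440 = 3600.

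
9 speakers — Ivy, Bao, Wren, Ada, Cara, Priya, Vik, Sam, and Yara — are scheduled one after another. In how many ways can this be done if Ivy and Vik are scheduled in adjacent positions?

Treat {Ivy, Vik} as a single unit. There are 8 units to order, and the pair itself can be ordered 2 ways.
That gives 2 × 8! = 2 × 40320 = 80640.

80640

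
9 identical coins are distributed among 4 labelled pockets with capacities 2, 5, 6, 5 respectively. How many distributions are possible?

Without the upper bounds there are C(12,3) = 220 ways to split 9 among 4 pockets.
Subtract solutions that violate a single cap (substitute x_i' = x_i − (cap_i+1)): x_1 ≥ 3 gives C(9,3) = 84; x_2 ≥ 6 gives C(6,3) = 20; x_3 ≥ 7 gives C(5,3) = 10; x_4 ≥ 6 gives C(6,3) = 20. Together 134.
Add back pairs where two caps are both exceeded: 1 + 0 + 1 + 0 + 0 + 0 = 2.
By inclusion–exclusion the count is 220 − 134 + 2 = 88.

88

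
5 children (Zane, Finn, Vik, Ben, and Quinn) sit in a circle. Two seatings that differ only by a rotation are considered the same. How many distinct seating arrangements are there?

Around a circle, 5 distinct people have 5!/5 = (4)! = 24 rotationally distinct seatings.

24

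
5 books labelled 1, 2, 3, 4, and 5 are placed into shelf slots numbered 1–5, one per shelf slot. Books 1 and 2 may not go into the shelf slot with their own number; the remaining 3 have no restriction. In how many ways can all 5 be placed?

Let Aᵢ (for i ∈ {1, 2}) be the placements that put book i in its forbidden shelf slot. Any j of these fix j positions, leaving (5−j)! ways to fill the rest, and there are C(2,j) ways to pick which j.
By inclusion–exclusion, the number of valid placements is Σ_{j=0}^{2} (−1)^j C(2,j)·(5−j)!.
Computing: 120 − 48 + 6 = 78.

78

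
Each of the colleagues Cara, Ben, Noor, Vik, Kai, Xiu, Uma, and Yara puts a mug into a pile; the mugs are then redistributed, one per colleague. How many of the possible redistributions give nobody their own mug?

14833

Let Aᵢ be the assignments in which colleague i gets their own mug. We want the size of the complement of A₁∪…∪A_8.
By inclusion–exclusion this is Σ_{j=0}^{8} (−1)^j C(8,j)·(8−j)!.
Computing: 40320 − 40320 + 20160 − 6720 + 1680 − 336 + 56 − 8 + 1 = 14833.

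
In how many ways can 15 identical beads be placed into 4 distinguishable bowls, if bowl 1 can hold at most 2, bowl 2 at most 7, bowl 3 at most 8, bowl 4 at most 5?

81

Without the upper bounds there are C(18,3) = 816 ways to split 15 among 4 bowls.
Subtract solutions that violate a single cap (substitute x_i' = x_i − (cap_i+1)): x_1 ≥ 3 gives C(15,3) = 455; x_2 ≥ 8 gives C(10,3) = 120; x_3 ≥ 9 gives C(9,3) = 84; x_4 ≥ 6 gives C(12,3) = 220. Together 879.
Add back pairs where two caps are both exceeded: 35 + 20 + 84 + 0 + 4 + 1 = 144.
By inclusion–exclusion the count is 816 − 879 + 144 = 81.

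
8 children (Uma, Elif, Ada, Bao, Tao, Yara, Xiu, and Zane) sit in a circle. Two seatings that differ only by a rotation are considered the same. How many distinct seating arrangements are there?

5040

Seat Uma anywhere (absorbing the rotational symmetry), then permute the other 7: (7)! = 5040.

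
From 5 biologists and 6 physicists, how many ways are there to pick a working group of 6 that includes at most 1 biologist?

31

Split by how many biologists are chosen (0 through 1).
Sum: C(5,0)·C(6,6) + C(5,1)·C(6,5) = 1 + 30 = 31.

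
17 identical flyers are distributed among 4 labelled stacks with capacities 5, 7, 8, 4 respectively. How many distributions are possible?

106

By stars and bars, unrestricted non-negative solutions to x_1+…+x_4 = 17 number C(17+3,3) = 1140.
Subtract solutions that violate a single cap (substitute x_i' = x_i − (cap_i+1)): x_1 ≥ 6 gives C(14,3) = 364; x_2 ≥ 8 gives C(12,3) = 220; x_3 ≥ 9 gives C(11,3) = 165; x_4 ≥ 5 gives C(15,3) = 455. Together 1204.
Add back pairs where two caps are both exceeded: 20 + 10 + 84 + 1 + 35 + 20 = 170.
By inclusion–exclusion the count is 1140 − 1204 + 170 = 106.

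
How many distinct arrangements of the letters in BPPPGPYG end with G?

210

Fix G in the last position and arrange the remaining 7 letters.
Those 7 letters have P appearing 4 times, giving (7)!/(4!) = 210.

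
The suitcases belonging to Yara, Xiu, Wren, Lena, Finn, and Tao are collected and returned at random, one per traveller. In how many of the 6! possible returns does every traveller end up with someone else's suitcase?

265

Let Aᵢ be the assignments in which traveller i gets their own suitcase. We want the size of the complement of A₁∪…∪A_6.
By inclusion–exclusion this is Σ_{j=0}^{6} (−1)^j C(6,j)·(6−j)!.
Computing: 720 − 720 + 360 − 120 + 30 − 6 + 1 = 265.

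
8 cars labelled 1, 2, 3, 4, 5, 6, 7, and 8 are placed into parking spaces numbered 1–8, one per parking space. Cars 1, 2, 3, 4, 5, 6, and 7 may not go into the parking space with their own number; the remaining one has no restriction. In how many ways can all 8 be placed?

Let Aᵢ (for 1 ≤ i ≤ 7) be the placements that put car i in its forbidden parking space. Any j of these fix j positions, leaving (8−j)! ways to fill the rest, and there are C(7,j) ways to pick which j.
By inclusion–exclusion, the number of valid placements is Σ_{j=0}^{7} (−1)^j C(7,j)·(8−j)!.
Computing: 40320 − 35280 + 15120 − 4200 + 840 − 126 + 14 − 1 = 16687.

16687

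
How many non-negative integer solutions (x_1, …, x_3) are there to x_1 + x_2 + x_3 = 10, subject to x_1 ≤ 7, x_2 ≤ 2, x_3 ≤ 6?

Ignoring the caps, the number of non-negative solutions to x_1+…+x_3 = 10 is C(12,2) = 66.
Subtract solutions that violate a single cap (substitute x_i' = x_i − (cap_i+1)): x_1 ≥ 8 gives C(4,2) = 6; x_2 ≥ 3 gives C(9,2) = 36; x_3 ≥ 7 gives C(5,2) = 10. Together 52.
Add back pairs where two caps are both exceeded: 0 + 0 + 1 = 1.
By inclusion–exclusion the count is 66 − 52 + 1 = 15.

15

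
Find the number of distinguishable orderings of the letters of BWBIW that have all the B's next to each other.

Treat the 2 copies of B as a single block. The multiset to arrange is then {BB, I, W, W}, 4 items in all.
That gives (4)!/(2!) = 12 arrangements.

12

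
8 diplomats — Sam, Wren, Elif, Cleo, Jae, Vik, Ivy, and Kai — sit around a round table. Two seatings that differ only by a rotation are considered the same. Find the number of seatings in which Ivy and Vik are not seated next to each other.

3600

Without the restriction there are (7)! = 5040 seatings.
Those with Ivy next to Vik: fuse the pair into one unit and seat 7 units around a circle — 2·(6)! = 1440.
Subtracting, 5040 − 1440 = 3600.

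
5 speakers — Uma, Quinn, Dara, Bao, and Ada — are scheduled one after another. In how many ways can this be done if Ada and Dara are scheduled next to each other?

Glue Ada and Dara into one block (2 internal orders), leaving 4 units to arrange in a row.
That gives 2 × 4! = 2 × 24 = 48.

48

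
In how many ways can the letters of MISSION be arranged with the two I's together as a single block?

360

Treat the 2 copies of I as a single block. The multiset to arrange is then {II, M, N, O, S, S}, 6 items in all.
That gives (6)!/(2!) = 360 arrangements.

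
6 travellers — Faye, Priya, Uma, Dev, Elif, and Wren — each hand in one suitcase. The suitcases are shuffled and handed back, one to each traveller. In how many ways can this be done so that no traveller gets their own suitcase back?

Count assignments avoiding every fixed point. For any j of the 6 travellers fixed to their own suitcase, the other 6−j can be arranged in (6−j)! ways.
By inclusion–exclusion this is Σ_{j=0}^{6} (−1)^j C(6,j)·(6−j)!.
Computing: 720 − 720 + 360 − 120 + 30 − 6 + 1 = 265.

265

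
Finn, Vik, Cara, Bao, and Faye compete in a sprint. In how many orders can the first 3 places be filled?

60

This is an ordered selection of 3 from 5: P(5,3).
That gives 5 × 4 × 3 = 60.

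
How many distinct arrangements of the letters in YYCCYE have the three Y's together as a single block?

12

Treat the 3 copies of Y as a single block. The multiset to arrange is then {YYY, C, C, E}, 4 items in all.
That gives (4)!/(2!) = 12 arrangements.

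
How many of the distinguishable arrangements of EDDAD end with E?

4

With the last slot taken by E, it remains to arrange the other 4 letters (DDAD).
Those 4 letters have D appearing 3 times, giving (4)!/(3!) = 4.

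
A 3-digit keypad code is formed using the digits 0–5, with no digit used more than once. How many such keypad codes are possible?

120

With no repetition, fill the 3 digits in order: 6 choices, then 5, down to 4.
6 × 5 × 4 = 120.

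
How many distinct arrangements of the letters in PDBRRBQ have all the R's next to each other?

Treat the 2 copies of R as a single block. The multiset to arrange is then {RR, B, B, D, P, Q}, 6 items in all.
That gives (6)!/(2!) = 360 arrangements.

360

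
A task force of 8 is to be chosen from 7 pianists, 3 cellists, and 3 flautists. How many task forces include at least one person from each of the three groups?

1197

Total 8-person selections from all 13: C(13,8) = 1287.
Subtract selections that omit an entire group: no pianists → C(6,8) = 0; no cellists → C(10,8) = 45; no flautists → C(10,8) = 45.
Add back selections omitting two groups (i.e. drawn from a single group): C(7,8) + C(3,8) + C(3,8) = 0.
By inclusion–exclusion: 1287 − 90 + 0 = 1197.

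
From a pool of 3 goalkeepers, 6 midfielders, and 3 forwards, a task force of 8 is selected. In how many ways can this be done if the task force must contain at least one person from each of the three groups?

477

Total 8-person selections from all 12: C(12,8) = 495.
Subtract selections that omit an entire group: no goalkeepers → C(9,8) = 9; no midfielders → C(6,8) = 0; no forwards → C(9,8) = 9.
Add back selections omitting two groups (i.e. drawn from a single group): C(3,8) + C(6,8) + C(3,8) = 0.
By inclusion–exclusion: 495 − 18 + 0 = 477.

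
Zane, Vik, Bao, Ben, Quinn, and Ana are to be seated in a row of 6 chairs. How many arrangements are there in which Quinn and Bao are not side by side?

480

There are 6! = 720 arrangements in all. If Quinn and Bao are adjacent, merging them into one block gives 2·(5)! = 240 arrangements.
So 720 − 240 = 480 arrangements keep them apart.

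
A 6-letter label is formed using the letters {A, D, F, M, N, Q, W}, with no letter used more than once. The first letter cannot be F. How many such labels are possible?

The first letter has 7−1 = 6 choices (anything except F).
The remaining 5 letters are filled from the other 6 symbols without repetition: 6 × 5 × 4 × 3 × 2 = 720.
Total: 6 × 720 = 4320.

4320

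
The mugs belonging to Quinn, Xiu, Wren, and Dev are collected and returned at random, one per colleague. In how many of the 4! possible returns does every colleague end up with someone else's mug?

This is the derangement count D_4: permutations of 4 items with no fixed point.
By inclusion–exclusion this is Σ_{j=0}^{4} (−1)^j C(4,j)·(4−j)!.
Computing: 24 − 24 + 12 − 4 + 1 = 9.

9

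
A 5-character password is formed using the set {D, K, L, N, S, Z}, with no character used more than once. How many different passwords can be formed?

With no repetition, fill the 5 characters in order: 6 choices, then 5, down to 2.
That product is 6 × 5 × 4 × 3 × 2 = 720.

720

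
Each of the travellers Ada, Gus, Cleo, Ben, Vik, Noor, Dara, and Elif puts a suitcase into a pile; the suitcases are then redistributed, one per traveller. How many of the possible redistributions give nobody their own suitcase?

Count assignments avoiding every fixed point. For any j of the 8 travellers fixed to their own suitcase, the other 8−j can be arranged in (8−j)! ways.
By inclusion–exclusion this is Σ_{j=0}^{8} (−1)^j C(8,j)·(8−j)!.
Computing: 40320 − 40320 + 20160 − 6720 + 1680 − 336 + 56 − 8 + 1 = 14833.

14833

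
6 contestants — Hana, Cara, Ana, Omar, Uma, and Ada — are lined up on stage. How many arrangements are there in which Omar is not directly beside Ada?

There are 6! = 720 arrangements in all. If Omar and Ada are adjacent, merging them into one block gives 2·(5)! = 240 arrangements.
So 720 − 240 = 480 arrangements keep them apart.

480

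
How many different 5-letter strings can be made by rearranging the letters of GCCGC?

The 5 letters of GCCGC have repeats: C appearing 3 times and G appearing twice.
Dividing 5! = 120 by 3!·2! = 12 for the repeated letters gives 10.

10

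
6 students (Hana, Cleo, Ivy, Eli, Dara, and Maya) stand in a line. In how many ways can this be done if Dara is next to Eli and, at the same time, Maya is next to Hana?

Treat {Dara,Eli} as one block (2 orders) and {Maya,Hana} as another (2 orders).
That leaves 4 units to arrange: 2 × 2 × 4! = 4 × 24 = 96.

96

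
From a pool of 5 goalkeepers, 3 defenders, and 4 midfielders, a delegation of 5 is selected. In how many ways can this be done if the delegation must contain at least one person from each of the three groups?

590

With no constraint there are C(12,5) = 792 possible selections.
Selections missing a whole group: no goalkeepers → C(7,5) = 21; no defenders → C(9,5) = 126; no midfielders → C(8,5) = 56.
Add back selections omitting two groups (i.e. drawn from a single group): C(5,5) + C(3,5) + C(4,5) = 1.
By inclusion–exclusion: 792 − 203 + 1 = 590.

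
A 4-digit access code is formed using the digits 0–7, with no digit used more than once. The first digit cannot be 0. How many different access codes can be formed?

The first digit has 8−1 = 7 choices (anything except 0).
The remaining 3 digits are filled from the other 7 symbols without repetition: 7 × 6 × 5 = 210.
Total: 7 × 210 = 1470.

1470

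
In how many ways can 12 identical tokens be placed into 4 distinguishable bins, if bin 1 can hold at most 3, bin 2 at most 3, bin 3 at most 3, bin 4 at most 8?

44

By stars and bars, unrestricted non-negative solutions to x_1+…+x_4 = 12 number C(12+3,3) = 455.
Subtract solutions that violate a single cap (substitute x_i' = x_i − (cap_i+1)): x_1 ≥ 4 gives C(11,3) = 165; x_2 ≥ 4 gives C(11,3) = 165; x_3 ≥ 4 gives C(11,3) = 165; x_4 ≥ 9 gives C(6,3) = 20. Together 515.
Add back pairs where two caps are both exceeded: 35 + 35 + 0 + 35 + 0 + 0 = 105.
Subtract triples: 1 + 0 + 0 + 0 = 1.
By inclusion–exclusion the count is 455 − 515 + 105 − 1 = 44.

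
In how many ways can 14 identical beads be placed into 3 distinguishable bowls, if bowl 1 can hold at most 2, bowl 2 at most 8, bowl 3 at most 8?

12

Without the upper bounds there are C(16,2) = 120 ways to split 14 among 3 bowls.
Subtract solutions that violate a single cap (substitute x_i' = x_i − (cap_i+1)): x_1 ≥ 3 gives C(13,2) = 78; x_2 ≥ 9 gives C(7,2) = 21; x_3 ≥ 9 gives C(7,2) = 21. Together 120.
Add back pairs where two caps are both exceeded: 6 + 6 + 0 = 12.
By inclusion–exclusion the count is 120 − 120 + 12 = 12.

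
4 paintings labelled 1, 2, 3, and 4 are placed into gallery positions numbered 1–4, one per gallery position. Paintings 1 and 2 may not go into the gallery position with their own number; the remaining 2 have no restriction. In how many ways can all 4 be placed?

14

Let Aᵢ (for i ∈ {1, 2}) be the placements that put painting i in its forbidden gallery position. Any j of these fix j positions, leaving (4−j)! ways to fill the rest, and there are C(2,j) ways to pick which j.
By inclusion–exclusion, the number of valid placements is Σ_{j=0}^{2} (−1)^j C(2,j)·(4−j)!.
Computing: 24 − 12 + 2 = 14.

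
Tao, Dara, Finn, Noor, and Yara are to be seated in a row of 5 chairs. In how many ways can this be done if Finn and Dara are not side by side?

72

Of the 5! = 120 arrangements, those with Finn and Dara adjacent number 2 × 4! = 48 (treat the pair as a block with 2 internal orders).
Complementary counting: 120 − 48 = 72.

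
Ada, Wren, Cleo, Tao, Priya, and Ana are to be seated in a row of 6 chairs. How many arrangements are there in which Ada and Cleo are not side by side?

There are 6! = 720 arrangements in all. If Ada and Cleo are adjacent, merging them into one block gives 2·(5)! = 240 arrangements.
Complementary counting: 720 − 240 = 480.

480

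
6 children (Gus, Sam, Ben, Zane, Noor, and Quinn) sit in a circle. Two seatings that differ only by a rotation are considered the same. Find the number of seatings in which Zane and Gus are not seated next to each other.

72

Without the restriction there are (5)! = 120 seatings.
Those with Zane next to Gus: fuse the pair into one unit and seat 5 units around a circle — 2·(4)! = 48.
Subtracting, 120 − 48 = 72.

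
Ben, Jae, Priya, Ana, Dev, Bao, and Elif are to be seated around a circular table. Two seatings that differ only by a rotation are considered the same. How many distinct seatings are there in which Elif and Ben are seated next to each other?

240

Glue Elif and Ben into a block (2 internal orders). Seating 6 units around a circle gives (5)! arrangements.
So 2 × (5)! = 2 × 120 = 240.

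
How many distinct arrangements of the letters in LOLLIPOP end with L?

630

With the last slot taken by L, it remains to arrange the other 7 letters (OLLIPOP).
Those 7 letters have L appearing twice, O appearing twice, and P appearing twice, giving (7)!/(2!·2!·2!) = 630.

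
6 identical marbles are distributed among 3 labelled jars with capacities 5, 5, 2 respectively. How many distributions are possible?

16

Without the upper bounds there are C(8,2) = 28 ways to split 6 among 3 jars.
Subtract solutions that violate a single cap (substitute x_i' = x_i − (cap_i+1)): x_1 ≥ 6 gives C(2,2) = 1; x_2 ≥ 6 gives C(2,2) = 1; x_3 ≥ 3 gives C(5,2) = 10. Together 12.
No two caps can be exceeded simultaneously, so the pair terms are all 0.
By inclusion–exclusion the count is 28 − 12 + 0 = 16.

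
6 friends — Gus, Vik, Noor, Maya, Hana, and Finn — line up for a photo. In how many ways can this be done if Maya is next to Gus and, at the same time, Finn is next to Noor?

Treat {Maya,Gus} as one block (2 orders) and {Finn,Noor} as another (2 orders).
That leaves 4 units to arrange: 2 × 2 × 4! = 4 × 24 = 96.

96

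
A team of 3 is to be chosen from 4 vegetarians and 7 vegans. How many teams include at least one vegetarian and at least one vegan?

Unrestricted: C(11,3) = 165 ways to pick any 3 of the 11.
Subtract selections that omit an entire group: no vegetarians → C(7,3) = 35; no vegans → C(4,3) = 4.
Both groups omitted at once is impossible, so 165 − 39 = 126.

126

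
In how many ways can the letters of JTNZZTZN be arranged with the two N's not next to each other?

1260

There are 8!/(3!·2!·2!) = 1680 arrangements of JTNZZTZN in total.
Arrangements with the N's together: treat NN as one letter, giving (7)!/(3!·2!) = 420.
Subtracting, 1680 − 420 = 1260 arrangements keep the N's apart.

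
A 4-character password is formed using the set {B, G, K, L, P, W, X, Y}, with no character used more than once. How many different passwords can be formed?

Choose and order 4 of the 8 symbols: the first character has 8 options, the next 7, then 6, 5.
That product is 8 × 7 × 6 × 5 = 1680.

1680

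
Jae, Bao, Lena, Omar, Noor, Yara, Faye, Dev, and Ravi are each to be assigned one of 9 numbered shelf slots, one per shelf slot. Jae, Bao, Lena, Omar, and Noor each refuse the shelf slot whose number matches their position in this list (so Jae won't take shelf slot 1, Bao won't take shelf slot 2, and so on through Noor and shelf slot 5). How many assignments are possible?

Let Aᵢ (for 1 ≤ i ≤ 5) be the placements that put person i in their forbidden shelf slot. Any j of these fix j positions, leaving (9−j)! ways to fill the rest, and there are C(5,j) ways to pick which j.
By inclusion–exclusion, the number of valid placements is Σ_{j=0}^{5} (−1)^j C(5,j)·(9−j)!.
Computing: 362880 − 201600 + 50400 − 7200 + 600 − 24 = 205056.

205056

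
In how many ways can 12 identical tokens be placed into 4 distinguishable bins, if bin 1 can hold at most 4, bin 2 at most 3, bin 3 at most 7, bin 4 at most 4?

66

Without the upper bounds there are C(15,3) = 455 ways to split 12 among 4 bins.
Subtract solutions that violate a single cap (substitute x_i' = x_i − (cap_i+1)): x_1 ≥ 5 gives C(10,3) = 120; x_2 ≥ 4 gives C(11,3) = 165; x_3 ≥ 8 gives C(7,3) = 35; x_4 ≥ 5 gives C(10,3) = 120. Together 440.
Add back pairs where two caps are both exceeded: 20 + 0 + 10 + 1 + 20 + 0 = 51.
By inclusion–exclusion the count is 455 − 440 + 51 = 66.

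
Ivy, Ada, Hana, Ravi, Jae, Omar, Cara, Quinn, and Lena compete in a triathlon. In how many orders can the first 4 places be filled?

3024

This is an ordered selection of 4 from 9: P(9,4).
That gives 9 × 8 × 7 × 6 = 3024.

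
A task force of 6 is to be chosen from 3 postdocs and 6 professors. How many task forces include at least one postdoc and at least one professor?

83

Unrestricted: C(9,6) = 84 ways to pick any 6 of the 9.
Subtract selections that omit an entire group: no postdocs → C(6,6) = 1; no professors → C(3,6) = 0.
Both groups omitted at once is impossible, so 84 − 1 = 83.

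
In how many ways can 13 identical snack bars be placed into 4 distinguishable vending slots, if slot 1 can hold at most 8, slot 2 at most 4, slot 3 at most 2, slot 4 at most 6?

74

By stars and bars, unrestricted non-negative solutions to x_1+…+x_4 = 13 number C(13+3,3) = 560.
Subtract solutions that violate a single cap (substitute x_i' = x_i − (cap_i+1)): x_1 ≥ 9 gives C(7,3) = 35; x_2 ≥ 5 gives C(11,3) = 165; x_3 ≥ 3 gives C(13,3) = 286; x_4 ≥ 7 gives C(9,3) = 84. Together 570.
Add back pairs where two caps are both exceeded: 0 + 4 + 0 + 56 + 4 + 20 = 84.
By inclusion–exclusion the count is 560 − 570 + 84 = 74.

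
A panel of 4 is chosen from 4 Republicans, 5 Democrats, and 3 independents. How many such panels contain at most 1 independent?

Split by how many independents are chosen (0 through 1).
Sum: C(3,0)·C(9,4) + C(3,1)·C(9,3) = 126 + 252 = 378.

378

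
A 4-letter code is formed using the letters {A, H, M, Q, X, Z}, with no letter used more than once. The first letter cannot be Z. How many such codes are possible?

The first letter has 6−1 = 5 choices (anything except Z).
The remaining 3 letters are filled from the other 5 symbols without repetition: 5 × 4 × 3 = 60.
Total: 5 × 60 = 300.

300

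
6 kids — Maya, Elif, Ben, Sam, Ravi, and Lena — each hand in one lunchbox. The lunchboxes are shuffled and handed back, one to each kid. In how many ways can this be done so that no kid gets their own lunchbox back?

Count assignments avoiding every fixed point. For any j of the 6 kids fixed to their own lunchbox, the other 6−j can be arranged in (6−j)! ways.
By inclusion–exclusion this is Σ_{j=0}^{6} (−1)^j C(6,j)·(6−j)!.
Computing: 720 − 720 + 360 − 120 + 30 − 6 + 1 = 265.

265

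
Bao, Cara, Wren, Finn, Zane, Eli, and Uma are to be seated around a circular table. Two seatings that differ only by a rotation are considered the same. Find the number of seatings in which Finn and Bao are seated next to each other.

Treat {Finn, Bao} as one unit (2 internal orders) and seat the resulting 6 units around the table: (5)! circular arrangements.
So 2 × (5)! = 2 × 120 = 240.

240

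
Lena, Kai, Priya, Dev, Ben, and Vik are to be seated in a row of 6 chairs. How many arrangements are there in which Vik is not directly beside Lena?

480

Of the 6! = 720 arrangements, those with Vik and Lena adjacent number 2 × 5! = 240 (treat the pair as a block with 2 internal orders).
Complementary counting: 720 − 240 = 480.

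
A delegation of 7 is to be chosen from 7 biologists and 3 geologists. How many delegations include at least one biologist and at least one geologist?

119

With no constraint there are C(10,7) = 120 possible selections.
Selections missing a whole group: no biologists → C(3,7) = 0; no geologists → C(7,7) = 1.
Both groups omitted at once is impossible, so 120 − 1 = 119.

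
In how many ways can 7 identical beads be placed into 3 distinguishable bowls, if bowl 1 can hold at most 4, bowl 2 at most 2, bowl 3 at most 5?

Without the upper bounds there are C(9,2) = 36 ways to split 7 among 3 bowls.
Subtract solutions that violate a single cap (substitute x_i' = x_i − (cap_i+1)): x_1 ≥ 5 gives C(4,2) = 6; x_2 ≥ 3 gives C(6,2) = 15; x_3 ≥ 6 gives C(3,2) = 3. Together 24.
No two caps can be exceeded simultaneously, so the pair terms are all 0.
By inclusion–exclusion the count is 36 − 24 + 0 = 12.

12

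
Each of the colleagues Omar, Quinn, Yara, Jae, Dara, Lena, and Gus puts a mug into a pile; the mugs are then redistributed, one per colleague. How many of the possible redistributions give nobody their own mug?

1854

Count assignments avoiding every fixed point. For any j of the 7 colleagues fixed to their own mug, the other 7−j can be arranged in (7−j)! ways.
By inclusion–exclusion this is Σ_{j=0}^{7} (−1)^j C(7,j)·(7−j)!.
Computing: 5040 − 5040 + 2520 − 840 + 210 − 42 + 7 − 1 = 1854.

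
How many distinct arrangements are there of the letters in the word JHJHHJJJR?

504

Letter multiplicities in JHJHHJJJR: H×3, J×5, R×1.
So there are 9! / (5!·3!) = 504 distinguishable arrangements.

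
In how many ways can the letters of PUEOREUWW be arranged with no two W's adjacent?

35280

Total arrangements of PUEOREUWW: 9!/(2!·2!·2!) = 45360.
Arrangements with the W's together: treat WW as one letter, giving (8)!/(2!·2!) = 10080.
Subtracting, 45360 − 10080 = 35280 arrangements keep the W's apart.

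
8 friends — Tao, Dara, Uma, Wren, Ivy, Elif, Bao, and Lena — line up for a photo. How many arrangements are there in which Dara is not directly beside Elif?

30240

There are 8! = 40320 arrangements in all. If Dara and Elif are adjacent, merging them into one block gives 2·(7)! = 10080 arrangements.
So 40320 − 10080 = 30240 arrangements keep them apart.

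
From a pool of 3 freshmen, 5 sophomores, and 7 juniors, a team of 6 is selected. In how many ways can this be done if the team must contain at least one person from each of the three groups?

Unrestricted: C(15,6) = 5005 ways to pick any 6 of the 15.
Selections missing a whole group: no freshmen → C(12,6) = 924; no sophomores → C(10,6) = 210; no juniors → C(8,6) = 28.
Add back selections omitting two groups (i.e. drawn from a single group): C(3,6) + C(5,6) + C(7,6) = 7.
By inclusion–exclusion: 5005 − 1162 + 7 = 3850.

3850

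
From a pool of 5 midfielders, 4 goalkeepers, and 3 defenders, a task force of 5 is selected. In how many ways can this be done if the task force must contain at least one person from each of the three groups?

590

Total 5-person selections from all 12: C(12,5) = 792.
Subtract selections that omit an entire group: no midfielders → C(7,5) = 21; no goalkeepers → C(8,5) = 56; no defenders → C(9,5) = 126.
Add back selections omitting two groups (i.e. drawn from a single group): C(5,5) + C(4,5) + C(3,5) = 1.
By inclusion–exclusion: 792 − 203 + 1 = 590.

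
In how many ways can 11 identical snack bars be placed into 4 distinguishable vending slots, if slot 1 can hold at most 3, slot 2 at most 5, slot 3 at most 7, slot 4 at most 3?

Ignoring the caps, the number of non-negative solutions to x_1+…+x_4 = 11 is C(14,3) = 364.
Subtract solutions that violate a single cap (substitute x_i' = x_i − (cap_i+1)): x_1 ≥ 4 gives C(10,3) = 120; x_2 ≥ 6 gives C(8,3) = 56; x_3 ≥ 8 gives C(6,3) = 20; x_4 ≥ 4 gives C(10,3) = 120. Together 316.
Add back pairs where two caps are both exceeded: 4 + 0 + 20 + 0 + 4 + 0 = 28.
By inclusion–exclusion the count is 364 − 316 + 28 = 76.

76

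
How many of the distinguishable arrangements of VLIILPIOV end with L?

3360

Fix L in the last position and arrange the remaining 8 letters.
Those 8 letters have I appearing 3 times and V appearing twice, giving (8)!/(3!·2!) = 3360.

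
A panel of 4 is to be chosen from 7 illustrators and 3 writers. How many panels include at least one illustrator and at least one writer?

175

With no constraint there are C(10,4) = 210 possible selections.
Selections missing a whole group: no illustrators → C(3,4) = 0; no writers → C(7,4) = 35.
Both groups omitted at once is impossible, so 210 − 35 = 175.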